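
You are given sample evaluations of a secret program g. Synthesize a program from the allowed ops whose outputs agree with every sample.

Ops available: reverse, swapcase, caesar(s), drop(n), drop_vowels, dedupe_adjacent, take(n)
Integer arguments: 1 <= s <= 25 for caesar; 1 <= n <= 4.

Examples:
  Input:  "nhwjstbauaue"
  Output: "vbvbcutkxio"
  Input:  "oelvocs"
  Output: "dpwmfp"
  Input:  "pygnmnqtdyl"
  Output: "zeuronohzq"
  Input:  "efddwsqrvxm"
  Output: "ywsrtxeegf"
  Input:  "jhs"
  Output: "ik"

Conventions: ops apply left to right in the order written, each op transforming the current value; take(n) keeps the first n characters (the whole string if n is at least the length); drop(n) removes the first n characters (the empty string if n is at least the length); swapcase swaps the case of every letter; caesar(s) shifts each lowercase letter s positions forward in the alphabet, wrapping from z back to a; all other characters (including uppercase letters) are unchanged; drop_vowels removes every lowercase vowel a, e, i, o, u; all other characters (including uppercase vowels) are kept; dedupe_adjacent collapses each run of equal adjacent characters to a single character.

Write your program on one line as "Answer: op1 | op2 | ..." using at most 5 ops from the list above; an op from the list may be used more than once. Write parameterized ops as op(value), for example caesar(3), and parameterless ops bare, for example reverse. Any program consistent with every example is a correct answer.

swapcase | reverse | swapcase | caesar(1) | drop(1)

Check, running the answer program on each example:
  "nhwjstbauaue" -> "NHWJSTBAUAUE" -> "EUAUABTSJWHN" -> "euauabtsjwhn" -> "fvbvbcutkxio" -> "vbvbcutkxio"
  "oelvocs" -> "OELVOCS" -> "SCOVLEO" -> "scovleo" -> "tdpwmfp" -> "dpwmfp"
  "pygnmnqtdyl" -> "PYGNMNQTDYL" -> "LYDTQNMNGYP" -> "lydtqnmngyp" -> "mzeuronohzq" -> "zeuronohzq"
  "efddwsqrvxm" -> "EFDDWSQRVXM" -> "MXVRQSWDDFE" -> "mxvrqswddfe" -> "nywsrtxeegf" -> "ywsrtxeegf"
  "jhs" -> "JHS" -> "SHJ" -> "shj" -> "tik" -> "ik"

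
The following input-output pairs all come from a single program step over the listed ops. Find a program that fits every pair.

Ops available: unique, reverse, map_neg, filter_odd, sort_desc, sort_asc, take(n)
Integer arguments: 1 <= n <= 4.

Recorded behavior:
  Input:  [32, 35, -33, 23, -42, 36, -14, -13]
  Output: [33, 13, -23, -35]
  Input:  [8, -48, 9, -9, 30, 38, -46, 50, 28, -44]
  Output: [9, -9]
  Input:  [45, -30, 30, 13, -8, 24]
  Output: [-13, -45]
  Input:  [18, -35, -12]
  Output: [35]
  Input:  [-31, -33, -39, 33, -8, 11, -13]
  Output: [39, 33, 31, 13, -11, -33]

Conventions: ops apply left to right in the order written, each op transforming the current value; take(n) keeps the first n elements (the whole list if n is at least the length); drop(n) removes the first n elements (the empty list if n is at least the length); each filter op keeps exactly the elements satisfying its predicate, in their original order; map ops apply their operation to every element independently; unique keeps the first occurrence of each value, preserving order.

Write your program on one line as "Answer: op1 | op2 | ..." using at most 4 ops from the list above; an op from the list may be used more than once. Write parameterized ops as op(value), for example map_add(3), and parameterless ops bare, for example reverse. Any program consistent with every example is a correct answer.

map_neg | sort_desc | filter_odd

Check, running the answer program on each example:
  [32, 35, -33, 23, -42, 36, -14, -13] -> [-32, -35, 33, -23, 42, -36, 14, 13] -> [42, 33, 14, 13, -23, -32, -35, -36] -> [33, 13, -23, -35]
  [8, -48, 9, -9, 30, 38, -46, 50, 28, -44] -> [-8, 48, -9, 9, -30, -38, 46, -50, -28, 44] -> [48, 46, 44, 9, -8, -9, -28, -30, -38, -50] -> [9, -9]
  [45, -30, 30, 13, -8, 24] -> [-45, 30, -30, -13, 8, -24] -> [30, 8, -13, -24, -30, -45] -> [-13, -45]
  [18, -35, -12] -> [-18, 35, 12] -> [35, 12, -18] -> [35]
  [-31, -33, -39, 33, -8, 11, -13] -> [31, 33, 39, -33, 8, -11, 13] -> [39, 33, 31, 13, 8, -11, -33] -> [39, 33, 31, 13, -11, -33]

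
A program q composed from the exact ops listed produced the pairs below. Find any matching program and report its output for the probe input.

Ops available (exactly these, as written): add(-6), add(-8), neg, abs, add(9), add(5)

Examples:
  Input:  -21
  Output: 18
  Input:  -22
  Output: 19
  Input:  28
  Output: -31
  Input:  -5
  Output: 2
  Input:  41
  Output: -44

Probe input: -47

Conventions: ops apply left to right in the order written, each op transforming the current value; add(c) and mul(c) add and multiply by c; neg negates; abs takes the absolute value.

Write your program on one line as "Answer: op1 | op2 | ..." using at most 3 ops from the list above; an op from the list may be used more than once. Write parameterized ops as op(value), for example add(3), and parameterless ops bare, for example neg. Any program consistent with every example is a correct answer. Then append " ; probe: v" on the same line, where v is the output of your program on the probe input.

neg | add(-8) | add(5) ; probe: 44

Check, running the answer program on each example:
  -21 -> 21 -> 13 -> 18
  -22 -> 22 -> 14 -> 19
  28 -> -28 -> -36 -> -31
  -5 -> 5 -> -3 -> 2
  41 -> -41 -> -49 -> -44
  probe: -47 -> 47 -> 39 -> 44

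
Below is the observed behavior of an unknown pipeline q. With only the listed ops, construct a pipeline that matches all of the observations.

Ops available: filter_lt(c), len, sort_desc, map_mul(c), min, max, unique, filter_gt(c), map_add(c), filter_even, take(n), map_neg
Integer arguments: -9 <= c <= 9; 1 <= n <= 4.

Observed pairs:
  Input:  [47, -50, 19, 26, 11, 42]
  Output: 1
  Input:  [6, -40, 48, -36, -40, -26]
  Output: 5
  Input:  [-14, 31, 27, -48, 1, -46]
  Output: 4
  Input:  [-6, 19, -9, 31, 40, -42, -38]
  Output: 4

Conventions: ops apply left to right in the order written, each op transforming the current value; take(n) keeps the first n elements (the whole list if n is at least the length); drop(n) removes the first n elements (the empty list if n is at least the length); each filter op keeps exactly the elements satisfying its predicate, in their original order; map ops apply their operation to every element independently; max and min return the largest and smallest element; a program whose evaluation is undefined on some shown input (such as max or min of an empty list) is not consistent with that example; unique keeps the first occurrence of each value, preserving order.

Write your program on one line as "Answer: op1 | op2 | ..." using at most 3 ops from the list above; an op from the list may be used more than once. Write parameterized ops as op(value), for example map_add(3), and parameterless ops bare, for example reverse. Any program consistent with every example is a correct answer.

filter_lt(9) | len

Check, running the answer program on each example:
  [47, -50, 19, 26, 11, 42] -> [-50] -> 1
  [6, -40, 48, -36, -40, -26] -> [6, -40, -36, -40, -26] -> 5
  [-14, 31, 27, -48, 1, -46] -> [-14, -48, 1, -46] -> 4
  [-6, 19, -9, 31, 40, -42, -38] -> [-6, -9, -42, -38] -> 4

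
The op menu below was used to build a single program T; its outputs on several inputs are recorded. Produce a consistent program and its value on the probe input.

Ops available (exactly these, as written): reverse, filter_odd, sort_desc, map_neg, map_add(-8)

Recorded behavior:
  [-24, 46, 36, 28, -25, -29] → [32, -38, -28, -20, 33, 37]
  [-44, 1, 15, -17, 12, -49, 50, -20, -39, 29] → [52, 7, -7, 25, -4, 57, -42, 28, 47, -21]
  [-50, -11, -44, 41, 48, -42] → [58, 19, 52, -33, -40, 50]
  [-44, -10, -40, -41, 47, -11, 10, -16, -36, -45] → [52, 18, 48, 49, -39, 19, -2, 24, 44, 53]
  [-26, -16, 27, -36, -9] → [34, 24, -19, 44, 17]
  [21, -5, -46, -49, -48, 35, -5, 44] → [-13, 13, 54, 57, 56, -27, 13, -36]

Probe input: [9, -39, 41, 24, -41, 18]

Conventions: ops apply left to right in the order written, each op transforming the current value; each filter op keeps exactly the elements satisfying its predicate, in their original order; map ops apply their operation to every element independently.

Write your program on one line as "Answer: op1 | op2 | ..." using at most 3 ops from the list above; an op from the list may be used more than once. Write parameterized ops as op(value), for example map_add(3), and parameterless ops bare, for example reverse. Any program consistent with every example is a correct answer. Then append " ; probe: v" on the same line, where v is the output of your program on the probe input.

map_add(-8) | map_neg ; probe: [-1, 47, -33, -16, 49, -10]

Check, running the answer program on each example:
  [-24, 46, 36, 28, -25, -29] -> [-32, 38, 28, 20, -33, -37] -> [32, -38, -28, -20, 33, 37]
  [-44, 1, 15, -17, 12, -49, 50, -20, -39, 29] -> [-52, -7, 7, -25, 4, -57, 42, -28, -47, 21] -> [52, 7, -7, 25, -4, 57, -42, 28, 47, -21]
  [-50, -11, -44, 41, 48, -42] -> [-58, -19, -52, 33, 40, -50] -> [58, 19, 52, -33, -40, 50]
  [-44, -10, -40, -41, 47, -11, 10, -16, -36, -45] -> [-52, -18, -48, -49, 39, -19, 2, -24, -44, -53] -> [52, 18, 48, 49, -39, 19, -2, 24, 44, 53]
  [-26, -16, 27, -36, -9] -> [-34, -24, 19, -44, -17] -> [34, 24, -19, 44, 17]
  [21, -5, -46, -49, -48, 35, -5, 44] -> [13, -13, -54, -57, -56, 27, -13, 36] -> [-13, 13, 54, 57, 56, -27, 13, -36]
  probe: [9, -39, 41, 24, -41, 18] -> [1, -47, 33, 16, -49, 10] -> [-1, 47, -33, -16, 49, -10]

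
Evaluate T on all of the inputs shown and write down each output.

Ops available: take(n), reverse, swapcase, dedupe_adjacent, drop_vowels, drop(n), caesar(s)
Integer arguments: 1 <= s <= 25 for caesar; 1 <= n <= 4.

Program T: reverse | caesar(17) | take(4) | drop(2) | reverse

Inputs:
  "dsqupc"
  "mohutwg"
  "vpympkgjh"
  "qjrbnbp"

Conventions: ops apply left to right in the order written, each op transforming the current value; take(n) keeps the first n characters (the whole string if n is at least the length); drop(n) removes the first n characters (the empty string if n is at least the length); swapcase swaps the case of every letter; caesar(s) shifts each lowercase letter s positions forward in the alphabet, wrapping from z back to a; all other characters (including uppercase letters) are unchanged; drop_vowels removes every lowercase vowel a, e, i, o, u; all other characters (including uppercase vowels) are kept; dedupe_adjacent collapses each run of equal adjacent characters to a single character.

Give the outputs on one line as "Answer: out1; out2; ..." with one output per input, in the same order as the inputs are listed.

Execution, op by op:
  "dsqupc" -> "cpuqsd" -> "tglhju" -> "tglh" -> "lh" -> "hl"
  "mohutwg" -> "gwtuhom" -> "xnklyfd" -> "xnkl" -> "kl" -> "lk"
  "vpympkgjh" -> "hjgkpmypv" -> "yaxbgdpgm" -> "yaxb" -> "xb" -> "bx"
  "qjrbnbp" -> "pbnbrjq" -> "gsesiah" -> "gses" -> "es" -> "se"

"hl"; "lk"; "bx"; "se"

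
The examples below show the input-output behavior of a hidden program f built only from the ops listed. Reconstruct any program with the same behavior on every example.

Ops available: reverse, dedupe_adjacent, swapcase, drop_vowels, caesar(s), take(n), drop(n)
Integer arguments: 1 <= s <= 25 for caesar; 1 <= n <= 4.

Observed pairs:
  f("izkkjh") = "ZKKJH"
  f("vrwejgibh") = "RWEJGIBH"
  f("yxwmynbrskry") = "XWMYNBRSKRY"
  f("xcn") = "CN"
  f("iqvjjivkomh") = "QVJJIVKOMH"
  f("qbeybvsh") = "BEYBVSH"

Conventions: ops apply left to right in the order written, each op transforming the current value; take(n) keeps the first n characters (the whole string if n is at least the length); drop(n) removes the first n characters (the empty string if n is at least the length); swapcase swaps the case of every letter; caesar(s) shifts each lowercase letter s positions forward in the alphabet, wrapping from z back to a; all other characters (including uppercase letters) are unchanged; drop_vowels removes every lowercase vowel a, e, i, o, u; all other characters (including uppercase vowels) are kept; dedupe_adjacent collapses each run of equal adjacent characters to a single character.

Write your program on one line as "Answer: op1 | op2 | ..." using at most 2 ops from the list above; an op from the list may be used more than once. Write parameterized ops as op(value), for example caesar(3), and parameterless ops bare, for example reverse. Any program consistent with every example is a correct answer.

drop(1) | swapcase

Check, running the answer program on each example:
  "izkkjh" -> "zkkjh" -> "ZKKJH"
  "vrwejgibh" -> "rwejgibh" -> "RWEJGIBH"
  "yxwmynbrskry" -> "xwmynbrskry" -> "XWMYNBRSKRY"
  "xcn" -> "cn" -> "CN"
  "iqvjjivkomh" -> "qvjjivkomh" -> "QVJJIVKOMH"
  "qbeybvsh" -> "beybvsh" -> "BEYBVSH"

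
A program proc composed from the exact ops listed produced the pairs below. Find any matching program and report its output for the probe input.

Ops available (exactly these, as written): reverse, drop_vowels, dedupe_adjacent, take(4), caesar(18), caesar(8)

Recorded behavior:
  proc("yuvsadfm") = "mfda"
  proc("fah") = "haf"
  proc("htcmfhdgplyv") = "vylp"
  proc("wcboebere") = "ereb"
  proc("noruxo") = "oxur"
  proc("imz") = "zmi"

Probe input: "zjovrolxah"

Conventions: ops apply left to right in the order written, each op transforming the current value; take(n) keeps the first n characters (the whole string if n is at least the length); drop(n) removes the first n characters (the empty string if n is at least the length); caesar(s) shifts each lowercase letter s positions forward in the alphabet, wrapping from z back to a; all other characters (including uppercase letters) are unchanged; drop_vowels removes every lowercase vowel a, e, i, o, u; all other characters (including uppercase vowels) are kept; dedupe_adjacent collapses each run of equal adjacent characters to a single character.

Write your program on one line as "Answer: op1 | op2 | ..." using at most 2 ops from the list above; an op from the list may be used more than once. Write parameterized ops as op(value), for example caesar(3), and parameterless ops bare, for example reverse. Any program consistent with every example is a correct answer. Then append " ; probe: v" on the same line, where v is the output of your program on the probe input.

reverse | take(4) ; probe: "haxl"

Check, running the answer program on each example:
  "yuvsadfm" -> "mfdasvuy" -> "mfda"
  "fah" -> "haf" -> "haf"
  "htcmfhdgplyv" -> "vylpgdhfmcth" -> "vylp"
  "wcboebere" -> "erebeobcw" -> "ereb"
  "noruxo" -> "oxuron" -> "oxur"
  "imz" -> "zmi" -> "zmi"
  probe: "zjovrolxah" -> "haxlorvojz" -> "haxl"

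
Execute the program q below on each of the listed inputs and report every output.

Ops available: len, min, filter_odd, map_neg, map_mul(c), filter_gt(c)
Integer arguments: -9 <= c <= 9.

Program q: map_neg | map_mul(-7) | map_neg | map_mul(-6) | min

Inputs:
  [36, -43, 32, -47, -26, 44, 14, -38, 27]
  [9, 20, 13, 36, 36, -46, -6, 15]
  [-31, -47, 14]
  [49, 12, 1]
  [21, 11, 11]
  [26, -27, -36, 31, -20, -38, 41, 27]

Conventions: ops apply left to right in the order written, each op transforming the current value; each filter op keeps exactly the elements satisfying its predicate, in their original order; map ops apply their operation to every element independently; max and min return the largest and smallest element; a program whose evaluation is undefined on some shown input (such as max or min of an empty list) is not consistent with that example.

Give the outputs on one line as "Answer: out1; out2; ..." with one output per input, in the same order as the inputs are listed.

Execution, op by op:
  [36, -43, 32, -47, -26, 44, 14, -38, 27] -> [-36, 43, -32, 47, 26, -44, -14, 38, -27] -> [252, -301, 224, -329, -182, 308, 98, -266, 189] -> [-252, 301, -224, 329, 182, -308, -98, 266, -189] -> [1512, -1806, 1344, -1974, -1092, 1848, 588, -1596, 1134] -> -1974
  [9, 20, 13, 36, 36, -46, -6, 15] -> [-9, -20, -13, -36, -36, 46, 6, -15] -> [63, 140, 91, 252, 252, -322, -42, 105] -> [-63, -140, -91, -252, -252, 322, 42, -105] -> [378, 840, 546, 1512, 1512, -1932, -252, 630] -> -1932
  [-31, -47, 14] -> [31, 47, -14] -> [-217, -329, 98] -> [217, 329, -98] -> [-1302, -1974, 588] -> -1974
  [49, 12, 1] -> [-49, -12, -1] -> [343, 84, 7] -> [-343, -84, -7] -> [2058, 504, 42] -> 42
  [21, 11, 11] -> [-21, -11, -11] -> [147, 77, 77] -> [-147, -77, -77] -> [882, 462, 462] -> 462
  [26, -27, -36, 31, -20, -38, 41, 27] -> [-26, 27, 36, -31, 20, 38, -41, -27] -> [182, -189, -252, 217, -140, -266, 287, 189] -> [-182, 189, 252, -217, 140, 266, -287, -189] -> [1092, -1134, -1512, 1302, -840, -1596, 1722, 1134] -> -1596

-1974; -1932; -1974; 42; 462; -1596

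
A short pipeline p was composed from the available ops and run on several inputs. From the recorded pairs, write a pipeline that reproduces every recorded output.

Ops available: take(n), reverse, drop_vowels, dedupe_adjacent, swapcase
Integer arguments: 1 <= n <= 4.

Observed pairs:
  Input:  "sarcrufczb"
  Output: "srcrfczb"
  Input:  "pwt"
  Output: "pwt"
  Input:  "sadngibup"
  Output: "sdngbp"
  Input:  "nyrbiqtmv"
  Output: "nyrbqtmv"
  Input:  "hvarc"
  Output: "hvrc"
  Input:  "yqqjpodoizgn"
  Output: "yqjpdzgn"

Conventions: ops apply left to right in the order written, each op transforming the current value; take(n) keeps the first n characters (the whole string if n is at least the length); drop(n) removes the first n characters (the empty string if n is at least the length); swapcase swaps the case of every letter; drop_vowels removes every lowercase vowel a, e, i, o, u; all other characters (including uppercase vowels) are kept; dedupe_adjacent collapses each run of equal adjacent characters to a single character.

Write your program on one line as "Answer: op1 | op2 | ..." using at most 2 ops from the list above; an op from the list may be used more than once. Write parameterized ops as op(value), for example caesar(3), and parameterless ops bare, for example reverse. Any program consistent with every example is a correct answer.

dedupe_adjacent | drop_vowels

Check, running the answer program on each example:
  "sarcrufczb" -> "sarcrufczb" -> "srcrfczb"
  "pwt" -> "pwt" -> "pwt"
  "sadngibup" -> "sadngibup" -> "sdngbp"
  "nyrbiqtmv" -> "nyrbiqtmv" -> "nyrbqtmv"
  "hvarc" -> "hvarc" -> "hvrc"
  "yqqjpodoizgn" -> "yqjpodoizgn" -> "yqjpdzgn"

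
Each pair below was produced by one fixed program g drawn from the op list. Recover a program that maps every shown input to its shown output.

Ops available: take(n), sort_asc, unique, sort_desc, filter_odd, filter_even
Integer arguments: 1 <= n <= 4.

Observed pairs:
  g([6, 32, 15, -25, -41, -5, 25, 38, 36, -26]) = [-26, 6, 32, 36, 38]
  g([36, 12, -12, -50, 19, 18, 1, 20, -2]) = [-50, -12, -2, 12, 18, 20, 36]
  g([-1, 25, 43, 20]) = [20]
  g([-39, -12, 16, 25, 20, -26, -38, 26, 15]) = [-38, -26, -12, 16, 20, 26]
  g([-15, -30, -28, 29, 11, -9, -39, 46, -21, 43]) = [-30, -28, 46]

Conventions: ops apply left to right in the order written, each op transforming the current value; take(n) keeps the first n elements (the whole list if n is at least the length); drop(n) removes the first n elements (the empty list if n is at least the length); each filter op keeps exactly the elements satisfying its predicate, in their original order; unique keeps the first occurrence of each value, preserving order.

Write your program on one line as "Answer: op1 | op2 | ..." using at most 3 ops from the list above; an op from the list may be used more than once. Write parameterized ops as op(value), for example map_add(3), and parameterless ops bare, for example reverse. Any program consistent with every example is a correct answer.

sort_asc | filter_even

Check, running the answer program on each example:
  [6, 32, 15, -25, -41, -5, 25, 38, 36, -26] -> [-41, -26, -25, -5, 6, 15, 25, 32, 36, 38] -> [-26, 6, 32, 36, 38]
  [36, 12, -12, -50, 19, 18, 1, 20, -2] -> [-50, -12, -2, 1, 12, 18, 19, 20, 36] -> [-50, -12, -2, 12, 18, 20, 36]
  [-1, 25, 43, 20] -> [-1, 20, 25, 43] -> [20]
  [-39, -12, 16, 25, 20, -26, -38, 26, 15] -> [-39, -38, -26, -12, 15, 16, 20, 25, 26] -> [-38, -26, -12, 16, 20, 26]
  [-15, -30, -28, 29, 11, -9, -39, 46, -21, 43] -> [-39, -30, -28, -21, -15, -9, 11, 29, 43, 46] -> [-30, -28, 46]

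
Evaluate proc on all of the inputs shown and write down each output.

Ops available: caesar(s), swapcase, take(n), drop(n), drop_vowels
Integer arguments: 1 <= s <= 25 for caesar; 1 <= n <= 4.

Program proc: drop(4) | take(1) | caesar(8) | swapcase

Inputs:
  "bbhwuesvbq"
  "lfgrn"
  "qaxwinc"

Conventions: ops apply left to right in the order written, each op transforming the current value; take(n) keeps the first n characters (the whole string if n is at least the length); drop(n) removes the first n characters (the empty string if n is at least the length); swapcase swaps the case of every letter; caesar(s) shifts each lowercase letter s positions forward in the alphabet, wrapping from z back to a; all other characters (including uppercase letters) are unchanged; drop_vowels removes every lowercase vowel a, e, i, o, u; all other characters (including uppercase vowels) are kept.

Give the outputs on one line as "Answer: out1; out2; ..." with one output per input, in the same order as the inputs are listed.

Execution, op by op:
  "bbhwuesvbq" -> "uesvbq" -> "u" -> "c" -> "C"
  "lfgrn" -> "n" -> "n" -> "v" -> "V"
  "qaxwinc" -> "inc" -> "i" -> "q" -> "Q"

"C"; "V"; "Q"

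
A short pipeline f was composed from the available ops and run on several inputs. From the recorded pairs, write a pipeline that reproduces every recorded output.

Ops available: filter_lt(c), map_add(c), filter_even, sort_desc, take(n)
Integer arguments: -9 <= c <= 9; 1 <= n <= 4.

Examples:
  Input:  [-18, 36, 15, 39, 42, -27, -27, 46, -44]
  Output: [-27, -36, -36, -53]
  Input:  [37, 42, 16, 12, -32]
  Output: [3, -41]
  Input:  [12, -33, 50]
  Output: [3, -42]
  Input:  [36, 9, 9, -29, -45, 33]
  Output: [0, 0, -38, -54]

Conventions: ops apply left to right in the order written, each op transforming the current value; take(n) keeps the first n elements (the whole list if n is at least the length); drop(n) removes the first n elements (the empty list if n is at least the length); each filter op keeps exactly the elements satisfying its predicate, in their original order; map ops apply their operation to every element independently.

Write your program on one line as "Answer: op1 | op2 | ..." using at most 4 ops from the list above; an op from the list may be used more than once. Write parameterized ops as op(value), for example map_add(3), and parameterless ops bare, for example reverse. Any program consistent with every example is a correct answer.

map_add(-9) | sort_desc | filter_lt(5)

Check, running the answer program on each example:
  [-18, 36, 15, 39, 42, -27, -27, 46, -44] -> [-27, 27, 6, 30, 33, -36, -36, 37, -53] -> [37, 33, 30, 27, 6, -27, -36, -36, -53] -> [-27, -36, -36, -53]
  [37, 42, 16, 12, -32] -> [28, 33, 7, 3, -41] -> [33, 28, 7, 3, -41] -> [3, -41]
  [12, -33, 50] -> [3, -42, 41] -> [41, 3, -42] -> [3, -42]
  [36, 9, 9, -29, -45, 33] -> [27, 0, 0, -38, -54, 24] -> [27, 24, 0, 0, -38, -54] -> [0, 0, -38, -54]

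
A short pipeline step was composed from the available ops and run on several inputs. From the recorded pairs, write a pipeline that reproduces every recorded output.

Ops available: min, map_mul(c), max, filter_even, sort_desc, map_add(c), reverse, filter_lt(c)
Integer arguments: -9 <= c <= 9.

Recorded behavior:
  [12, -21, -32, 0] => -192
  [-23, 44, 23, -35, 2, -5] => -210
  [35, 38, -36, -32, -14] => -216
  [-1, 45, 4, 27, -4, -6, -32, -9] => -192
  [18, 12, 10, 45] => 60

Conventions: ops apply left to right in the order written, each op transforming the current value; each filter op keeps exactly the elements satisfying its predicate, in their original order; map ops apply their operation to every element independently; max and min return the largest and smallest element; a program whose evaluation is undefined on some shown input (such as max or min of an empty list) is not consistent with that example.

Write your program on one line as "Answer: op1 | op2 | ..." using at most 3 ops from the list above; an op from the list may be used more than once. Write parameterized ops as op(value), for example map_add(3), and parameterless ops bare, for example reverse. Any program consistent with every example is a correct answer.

map_mul(6) | min

Check, running the answer program on each example:
  [12, -21, -32, 0] -> [72, -126, -192, 0] -> -192
  [-23, 44, 23, -35, 2, -5] -> [-138, 264, 138, -210, 12, -30] -> -210
  [35, 38, -36, -32, -14] -> [210, 228, -216, -192, -84] -> -216
  [-1, 45, 4, 27, -4, -6, -32, -9] -> [-6, 270, 24, 162, -24, -36, -192, -54] -> -192
  [18, 12, 10, 45] -> [108, 72, 60, 270] -> 60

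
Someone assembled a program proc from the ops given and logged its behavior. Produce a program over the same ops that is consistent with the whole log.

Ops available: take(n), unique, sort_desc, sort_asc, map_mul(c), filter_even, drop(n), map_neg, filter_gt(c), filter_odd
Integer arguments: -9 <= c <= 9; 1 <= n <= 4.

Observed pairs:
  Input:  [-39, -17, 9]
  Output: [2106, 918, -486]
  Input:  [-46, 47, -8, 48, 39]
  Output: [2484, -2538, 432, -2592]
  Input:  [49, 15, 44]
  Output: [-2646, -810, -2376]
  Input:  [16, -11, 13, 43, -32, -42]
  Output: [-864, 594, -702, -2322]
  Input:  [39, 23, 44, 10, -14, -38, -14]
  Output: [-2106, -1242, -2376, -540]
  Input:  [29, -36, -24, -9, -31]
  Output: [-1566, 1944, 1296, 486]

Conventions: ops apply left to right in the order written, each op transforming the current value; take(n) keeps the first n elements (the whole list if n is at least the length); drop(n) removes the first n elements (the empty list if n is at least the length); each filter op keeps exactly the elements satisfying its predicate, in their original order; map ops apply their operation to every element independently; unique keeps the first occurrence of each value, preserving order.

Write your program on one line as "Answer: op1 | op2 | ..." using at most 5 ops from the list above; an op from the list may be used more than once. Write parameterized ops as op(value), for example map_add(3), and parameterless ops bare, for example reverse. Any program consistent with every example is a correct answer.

unique | map_mul(-9) | take(4) | map_mul(6)

Check, running the answer program on each example:
  [-39, -17, 9] -> [-39, -17, 9] -> [351, 153, -81] -> [351, 153, -81] -> [2106, 918, -486]
  [-46, 47, -8, 48, 39] -> [-46, 47, -8, 48, 39] -> [414, -423, 72, -432, -351] -> [414, -423, 72, -432] -> [2484, -2538, 432, -2592]
  [49, 15, 44] -> [49, 15, 44] -> [-441, -135, -396] -> [-441, -135, -396] -> [-2646, -810, -2376]
  [16, -11, 13, 43, -32, -42] -> [16, -11, 13, 43, -32, -42] -> [-144, 99, -117, -387, 288, 378] -> [-144, 99, -117, -387] -> [-864, 594, -702, -2322]
  [39, 23, 44, 10, -14, -38, -14] -> [39, 23, 44, 10, -14, -38] -> [-351, -207, -396, -90, 126, 342] -> [-351, -207, -396, -90] -> [-2106, -1242, -2376, -540]
  [29, -36, -24, -9, -31] -> [29, -36, -24, -9, -31] -> [-261, 324, 216, 81, 279] -> [-261, 324, 216, 81] -> [-1566, 1944, 1296, 486]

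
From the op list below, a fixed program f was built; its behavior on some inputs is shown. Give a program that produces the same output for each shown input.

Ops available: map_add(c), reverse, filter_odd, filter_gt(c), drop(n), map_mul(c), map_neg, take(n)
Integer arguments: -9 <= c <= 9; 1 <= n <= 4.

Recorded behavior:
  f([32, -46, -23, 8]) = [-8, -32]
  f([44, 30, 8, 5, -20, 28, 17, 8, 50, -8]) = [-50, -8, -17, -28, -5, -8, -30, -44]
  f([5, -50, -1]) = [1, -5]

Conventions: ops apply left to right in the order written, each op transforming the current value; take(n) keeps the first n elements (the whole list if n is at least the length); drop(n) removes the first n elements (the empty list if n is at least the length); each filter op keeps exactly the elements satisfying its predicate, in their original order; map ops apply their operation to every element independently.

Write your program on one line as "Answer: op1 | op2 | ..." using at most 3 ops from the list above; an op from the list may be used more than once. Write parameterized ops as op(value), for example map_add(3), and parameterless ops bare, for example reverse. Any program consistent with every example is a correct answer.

filter_gt(-8) | map_neg | reverse

Check, running the answer program on each example:
  [32, -46, -23, 8] -> [32, 8] -> [-32, -8] -> [-8, -32]
  [44, 30, 8, 5, -20, 28, 17, 8, 50, -8] -> [44, 30, 8, 5, 28, 17, 8, 50] -> [-44, -30, -8, -5, -28, -17, -8, -50] -> [-50, -8, -17, -28, -5, -8, -30, -44]
  [5, -50, -1] -> [5, -1] -> [-5, 1] -> [1, -5]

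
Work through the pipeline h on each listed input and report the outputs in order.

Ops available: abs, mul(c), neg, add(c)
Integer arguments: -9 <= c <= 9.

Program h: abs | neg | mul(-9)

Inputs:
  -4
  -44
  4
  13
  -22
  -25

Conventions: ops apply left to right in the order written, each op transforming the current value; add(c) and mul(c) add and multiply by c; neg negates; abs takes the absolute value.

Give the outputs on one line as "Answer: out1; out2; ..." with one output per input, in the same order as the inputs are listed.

Execution, op by op:
  -4 -> 4 -> -4 -> 36
  -44 -> 44 -> -44 -> 396
  4 -> 4 -> -4 -> 36
  13 -> 13 -> -13 -> 117
  -22 -> 22 -> -22 -> 198
  -25 -> 25 -> -25 -> 225

36; 396; 36; 117; 198; 225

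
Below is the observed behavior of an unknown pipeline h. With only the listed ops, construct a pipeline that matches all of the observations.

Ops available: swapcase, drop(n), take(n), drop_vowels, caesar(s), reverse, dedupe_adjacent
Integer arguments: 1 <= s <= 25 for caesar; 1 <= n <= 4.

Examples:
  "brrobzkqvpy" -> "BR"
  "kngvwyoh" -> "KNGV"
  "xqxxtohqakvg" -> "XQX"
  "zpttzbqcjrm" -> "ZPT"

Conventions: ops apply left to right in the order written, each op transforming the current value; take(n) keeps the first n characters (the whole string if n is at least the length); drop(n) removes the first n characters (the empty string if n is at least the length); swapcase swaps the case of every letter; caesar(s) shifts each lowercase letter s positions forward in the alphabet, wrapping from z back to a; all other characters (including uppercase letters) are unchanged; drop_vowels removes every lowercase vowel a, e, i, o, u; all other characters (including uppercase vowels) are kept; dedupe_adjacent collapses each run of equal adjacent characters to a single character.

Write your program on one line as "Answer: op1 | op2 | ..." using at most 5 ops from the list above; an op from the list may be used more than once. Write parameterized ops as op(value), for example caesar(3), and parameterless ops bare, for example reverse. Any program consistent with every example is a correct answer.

take(4) | drop_vowels | swapcase | dedupe_adjacent

Check, running the answer program on each example:
  "brrobzkqvpy" -> "brro" -> "brr" -> "BRR" -> "BR"
  "kngvwyoh" -> "kngv" -> "kngv" -> "KNGV" -> "KNGV"
  "xqxxtohqakvg" -> "xqxx" -> "xqxx" -> "XQXX" -> "XQX"
  "zpttzbqcjrm" -> "zptt" -> "zptt" -> "ZPTT" -> "ZPT"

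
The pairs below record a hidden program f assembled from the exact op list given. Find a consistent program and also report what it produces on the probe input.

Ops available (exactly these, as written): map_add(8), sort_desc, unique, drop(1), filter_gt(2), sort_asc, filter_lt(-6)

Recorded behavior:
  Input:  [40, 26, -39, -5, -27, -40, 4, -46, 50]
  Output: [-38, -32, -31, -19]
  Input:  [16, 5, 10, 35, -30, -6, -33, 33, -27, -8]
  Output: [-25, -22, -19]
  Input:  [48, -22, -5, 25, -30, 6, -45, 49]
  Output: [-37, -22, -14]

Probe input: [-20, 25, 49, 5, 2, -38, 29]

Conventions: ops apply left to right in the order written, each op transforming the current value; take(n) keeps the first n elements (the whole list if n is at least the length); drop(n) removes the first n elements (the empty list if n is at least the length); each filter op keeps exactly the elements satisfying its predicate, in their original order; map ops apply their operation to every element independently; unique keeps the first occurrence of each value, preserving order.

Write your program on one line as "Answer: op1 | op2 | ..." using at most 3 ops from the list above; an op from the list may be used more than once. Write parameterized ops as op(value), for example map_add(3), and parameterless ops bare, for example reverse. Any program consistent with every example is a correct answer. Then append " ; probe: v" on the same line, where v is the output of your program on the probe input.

map_add(8) | filter_lt(-6) | sort_asc ; probe: [-30, -12]

Check, running the answer program on each example:
  [40, 26, -39, -5, -27, -40, 4, -46, 50] -> [48, 34, -31, 3, -19, -32, 12, -38, 58] -> [-31, -19, -32, -38] -> [-38, -32, -31, -19]
  [16, 5, 10, 35, -30, -6, -33, 33, -27, -8] -> [24, 13, 18, 43, -22, 2, -25, 41, -19, 0] -> [-22, -25, -19] -> [-25, -22, -19]
  [48, -22, -5, 25, -30, 6, -45, 49] -> [56, -14, 3, 33, -22, 14, -37, 57] -> [-14, -22, -37] -> [-37, -22, -14]
  probe: [-20, 25, 49, 5, 2, -38, 29] -> [-12, 33, 57, 13, 10, -30, 37] -> [-12, -30] -> [-30, -12]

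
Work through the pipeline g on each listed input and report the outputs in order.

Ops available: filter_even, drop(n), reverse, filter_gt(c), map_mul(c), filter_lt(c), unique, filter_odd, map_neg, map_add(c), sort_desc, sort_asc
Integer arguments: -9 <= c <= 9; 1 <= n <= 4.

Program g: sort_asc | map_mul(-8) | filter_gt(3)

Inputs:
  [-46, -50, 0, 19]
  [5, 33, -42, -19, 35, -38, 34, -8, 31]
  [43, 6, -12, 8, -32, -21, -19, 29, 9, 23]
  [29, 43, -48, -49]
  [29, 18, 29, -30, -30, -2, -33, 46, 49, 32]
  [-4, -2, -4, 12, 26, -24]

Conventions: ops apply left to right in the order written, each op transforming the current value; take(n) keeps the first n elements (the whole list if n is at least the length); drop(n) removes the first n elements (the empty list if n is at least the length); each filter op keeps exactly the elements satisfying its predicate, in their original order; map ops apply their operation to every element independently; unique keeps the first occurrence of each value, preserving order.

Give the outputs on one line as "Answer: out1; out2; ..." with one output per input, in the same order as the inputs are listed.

[400, 368]; [336, 304, 152, 64]; [256, 168, 152, 96]; [392, 384]; [264, 240, 240, 16]; [192, 32, 32, 16]

Execution, op by op:
  [-46, -50, 0, 19] -> [-50, -46, 0, 19] -> [400, 368, 0, -152] -> [400, 368]
  [5, 33, -42, -19, 35, -38, 34, -8, 31] -> [-42, -38, -19, -8, 5, 31, 33, 34, 35] -> [336, 304, 152, 64, -40, -248, -264, -272, -280] -> [336, 304, 152, 64]
  [43, 6, -12, 8, -32, -21, -19, 29, 9, 23] -> [-32, -21, -19, -12, 6, 8, 9, 23, 29, 43] -> [256, 168, 152, 96, -48, -64, -72, -184, -232, -344] -> [256, 168, 152, 96]
  [29, 43, -48, -49] -> [-49, -48, 29, 43] -> [392, 384, -232, -344] -> [392, 384]
  [29, 18, 29, -30, -30, -2, -33, 46, 49, 32] -> [-33, -30, -30, -2, 18, 29, 29, 32, 46, 49] -> [264, 240, 240, 16, -144, -232, -232, -256, -368, -392] -> [264, 240, 240, 16]
  [-4, -2, -4, 12, 26, -24] -> [-24, -4, -4, -2, 12, 26] -> [192, 32, 32, 16, -96, -208] -> [192, 32, 32, 16]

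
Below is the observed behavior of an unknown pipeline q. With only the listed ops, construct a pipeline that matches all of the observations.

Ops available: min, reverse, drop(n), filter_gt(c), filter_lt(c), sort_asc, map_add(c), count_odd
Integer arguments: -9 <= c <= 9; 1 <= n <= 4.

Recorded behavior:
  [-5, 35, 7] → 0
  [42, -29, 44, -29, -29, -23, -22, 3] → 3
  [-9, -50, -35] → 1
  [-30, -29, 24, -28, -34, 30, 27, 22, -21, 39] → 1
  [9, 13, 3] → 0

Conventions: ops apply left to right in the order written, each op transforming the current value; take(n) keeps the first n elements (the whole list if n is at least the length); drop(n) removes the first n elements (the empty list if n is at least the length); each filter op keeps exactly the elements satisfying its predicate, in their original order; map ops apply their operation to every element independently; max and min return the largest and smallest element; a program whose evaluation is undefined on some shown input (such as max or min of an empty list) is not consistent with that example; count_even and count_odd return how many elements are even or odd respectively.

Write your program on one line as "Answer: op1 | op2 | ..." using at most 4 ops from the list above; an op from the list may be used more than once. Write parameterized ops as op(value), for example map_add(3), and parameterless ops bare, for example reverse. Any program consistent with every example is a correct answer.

drop(2) | filter_lt(-9) | sort_asc | count_odd

Check, running the answer program on each example:
  [-5, 35, 7] -> [7] -> [] -> [] -> 0
  [42, -29, 44, -29, -29, -23, -22, 3] -> [44, -29, -29, -23, -22, 3] -> [-29, -29, -23, -22] -> [-29, -29, -23, -22] -> 3
  [-9, -50, -35] -> [-35] -> [-35] -> [-35] -> 1
  [-30, -29, 24, -28, -34, 30, 27, 22, -21, 39] -> [24, -28, -34, 30, 27, 22, -21, 39] -> [-28, -34, -21] -> [-34, -28, -21] -> 1
  [9, 13, 3] -> [3] -> [] -> [] -> 0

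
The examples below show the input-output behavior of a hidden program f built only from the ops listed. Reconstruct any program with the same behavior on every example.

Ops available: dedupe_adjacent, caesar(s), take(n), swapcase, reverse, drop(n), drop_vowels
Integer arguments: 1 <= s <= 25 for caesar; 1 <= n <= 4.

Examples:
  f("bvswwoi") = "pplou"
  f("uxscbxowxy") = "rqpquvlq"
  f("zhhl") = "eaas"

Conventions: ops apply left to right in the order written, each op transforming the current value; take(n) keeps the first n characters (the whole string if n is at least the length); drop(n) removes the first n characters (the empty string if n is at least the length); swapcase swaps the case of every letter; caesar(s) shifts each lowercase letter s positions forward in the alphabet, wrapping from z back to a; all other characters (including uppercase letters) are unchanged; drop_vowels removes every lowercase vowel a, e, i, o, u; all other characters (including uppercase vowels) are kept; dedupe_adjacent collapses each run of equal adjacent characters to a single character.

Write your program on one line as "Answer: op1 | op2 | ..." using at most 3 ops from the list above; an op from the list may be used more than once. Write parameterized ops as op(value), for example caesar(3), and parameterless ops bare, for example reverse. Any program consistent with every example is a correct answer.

drop_vowels | caesar(19) | reverse

Check, running the answer program on each example:
  "bvswwoi" -> "bvsww" -> "uolpp" -> "pplou"
  "uxscbxowxy" -> "xscbxwxy" -> "qlvuqpqr" -> "rqpquvlq"
  "zhhl" -> "zhhl" -> "saae" -> "eaas"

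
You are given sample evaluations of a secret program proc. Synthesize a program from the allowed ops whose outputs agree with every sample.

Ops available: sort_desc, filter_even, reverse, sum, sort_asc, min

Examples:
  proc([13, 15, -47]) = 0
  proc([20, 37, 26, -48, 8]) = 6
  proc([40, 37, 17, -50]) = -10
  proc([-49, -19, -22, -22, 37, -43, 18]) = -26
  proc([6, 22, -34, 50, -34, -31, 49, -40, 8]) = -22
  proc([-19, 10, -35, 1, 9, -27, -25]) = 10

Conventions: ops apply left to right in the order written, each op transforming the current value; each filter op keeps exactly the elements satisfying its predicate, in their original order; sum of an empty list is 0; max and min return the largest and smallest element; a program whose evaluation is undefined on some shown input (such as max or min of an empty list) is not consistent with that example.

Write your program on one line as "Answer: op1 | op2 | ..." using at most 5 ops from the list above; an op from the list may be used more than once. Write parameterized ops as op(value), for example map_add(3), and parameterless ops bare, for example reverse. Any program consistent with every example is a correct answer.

reverse | sort_asc | sort_desc | filter_even | sum

Check, running the answer program on each example:
  [13, 15, -47] -> [-47, 15, 13] -> [-47, 13, 15] -> [15, 13, -47] -> [] -> 0
  [20, 37, 26, -48, 8] -> [8, -48, 26, 37, 20] -> [-48, 8, 20, 26, 37] -> [37, 26, 20, 8, -48] -> [26, 20, 8, -48] -> 6
  [40, 37, 17, -50] -> [-50, 17, 37, 40] -> [-50, 17, 37, 40] -> [40, 37, 17, -50] -> [40, -50] -> -10
  [-49, -19, -22, -22, 37, -43, 18] -> [18, -43, 37, -22, -22, -19, -49] -> [-49, -43, -22, -22, -19, 18, 37] -> [37, 18, -19, -22, -22, -43, -49] -> [18, -22, -22] -> -26
  [6, 22, -34, 50, -34, -31, 49, -40, 8] -> [8, -40, 49, -31, -34, 50, -34, 22, 6] -> [-40, -34, -34, -31, 6, 8, 22, 49, 50] -> [50, 49, 22, 8, 6, -31, -34, -34, -40] -> [50, 22, 8, 6, -34, -34, -40] -> -22
  [-19, 10, -35, 1, 9, -27, -25] -> [-25, -27, 9, 1, -35, 10, -19] -> [-35, -27, -25, -19, 1, 9, 10] -> [10, 9, 1, -19, -25, -27, -35] -> [10] -> 10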